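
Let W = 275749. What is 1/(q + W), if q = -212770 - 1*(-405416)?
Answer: 1/468395 ≈ 2.1350e-6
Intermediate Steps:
q = 192646 (q = -212770 + 405416 = 192646)
1/(q + W) = 1/(192646 + 275749) = 1/468395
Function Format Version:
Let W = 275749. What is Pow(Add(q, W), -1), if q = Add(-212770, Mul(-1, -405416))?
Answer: Rational(1, 468395) ≈ 2.1350e-6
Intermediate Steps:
q = 192646 (q = Add(-212770, 405416) = 192646)
Pow(Add(q, W), -1) = Pow(Add(192646, 275749), -1) = Pow(468395, -1) = Rational(1, 468395)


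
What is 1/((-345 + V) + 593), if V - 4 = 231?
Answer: 1/483 ≈ 0.0020704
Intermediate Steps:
V = 235 (V = 4 + 231 = 235)
1/((-345 + V) + 593) = 1/((-345 + 235) + 593) = 1/(-110 + 593) = 1/483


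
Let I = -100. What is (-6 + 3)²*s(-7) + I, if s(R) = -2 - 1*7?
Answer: -181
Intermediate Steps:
s(R) = -9 (s(R) = -2 - 7 = -9)
(-6 + 3)²*s(-7) + I = (-6 + 3)²*(-9) - 100 = (-3)²*(-9) - 100 = 9*(-9) - 100 = -81 - 100 = -181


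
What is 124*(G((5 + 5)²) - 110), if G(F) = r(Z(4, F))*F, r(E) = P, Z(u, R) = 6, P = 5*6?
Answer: 358360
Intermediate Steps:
P = 30
r(E) = 30
G(F) = 30*F
124*(G((5 + 5)²) - 110) = 124*(30*(5 + 5)² - 110) = 124*(30*10² - 110) = 124*(30*100 - 110) = 124*(3000 - 110) = 124*2890 = 358360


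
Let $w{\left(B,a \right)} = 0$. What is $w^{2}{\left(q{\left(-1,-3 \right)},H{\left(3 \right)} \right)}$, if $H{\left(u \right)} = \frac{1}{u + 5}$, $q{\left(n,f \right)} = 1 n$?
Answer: $0$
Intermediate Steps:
$q{\left(n,f \right)} = n$
$H{\left(u \right)} = \frac{1}{5 + u}$
$w^{2}{\left(q{\left(-1,-3 \right)},H{\left(3 \right)} \right)} = 0^{2} = 0$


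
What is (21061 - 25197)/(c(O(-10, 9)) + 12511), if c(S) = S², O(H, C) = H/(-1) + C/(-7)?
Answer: -25333/77095 ≈ -0.32859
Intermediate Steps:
O(H, C) = -H - C/7 (O(H, C) = H*(-1) + C*(-⅐) = -H - C/7)
(21061 - 25197)/(c(O(-10, 9)) + 12511) = (21061 - 25197)/((-1*(-10) - ⅐*9)² + 12511) = -4136/((10 - 9/7)² + 12511) = -4136/((61/7)² + 12511) = -4136/(3721/49 + 12511) = -4136/616760/49 = -4136*49/616760 = -25333/77095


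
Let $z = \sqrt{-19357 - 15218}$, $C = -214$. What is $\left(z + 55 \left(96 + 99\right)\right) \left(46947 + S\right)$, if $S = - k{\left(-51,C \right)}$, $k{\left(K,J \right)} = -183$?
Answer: $505469250 + 235650 i \sqrt{1383} \approx 5.0547 \cdot 10^{8} + 8.7635 \cdot 10^{6} i$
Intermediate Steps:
$z = 5 i \sqrt{1383}$ ($z = \sqrt{-34575} = 5 i \sqrt{1383} \approx 185.94 i$)
$S = 183$ ($S = \left(-1\right) \left(-183\right) = 183$)
$\left(z + 55 \left(96 + 99\right)\right) \left(46947 + S\right) = \left(5 i \sqrt{1383} + 55 \left(96 + 99\right)\right) \left(46947 + 183\right) = \left(5 i \sqrt{1383} + 55 \cdot 195\right) 47130 = \left(5 i \sqrt{1383} + 10725\right) 47130 = \left(10725 + 5 i \sqrt{1383}\right) 47130 = 505469250 + 235650 i \sqrt{1383}$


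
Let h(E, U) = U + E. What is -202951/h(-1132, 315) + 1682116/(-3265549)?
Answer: 42605949/171871 ≈ 247.90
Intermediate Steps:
h(E, U) = E + U
-202951/h(-1132, 315) + 1682116/(-3265549) = -202951/(-1132 + 315) + 1682116/(-3265549) = -202951/(-817) + 1682116*(-1/3265549) = -202951*(-1/817) - 1682116/3265549 = 202951/817 - 1682116/3265549 = 42605949/171871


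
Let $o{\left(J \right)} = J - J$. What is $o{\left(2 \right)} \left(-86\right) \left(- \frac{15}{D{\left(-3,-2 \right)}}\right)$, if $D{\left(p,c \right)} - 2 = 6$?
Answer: $0$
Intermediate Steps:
$D{\left(p,c \right)} = 8$ ($D{\left(p,c \right)} = 2 + 6 = 8$)
$o{\left(J \right)} = 0$
$o{\left(2 \right)} \left(-86\right) \left(- \frac{15}{D{\left(-3,-2 \right)}}\right) = 0 \left(-86\right) \left(- \frac{15}{8}\right) = 0 \left(\left(-15\right) \frac{1}{8}\right) = 0 \left(- \frac{15}{8}\right) = 0$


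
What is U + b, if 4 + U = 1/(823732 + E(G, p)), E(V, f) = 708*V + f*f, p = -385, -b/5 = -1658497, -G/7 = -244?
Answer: 18087733699302/2181221 ≈ 8.2925e+6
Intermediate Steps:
G = 1708 (G = -7*(-244) = 1708)
b = 8292485 (b = -5*(-1658497) = 8292485)
E(V, f) = f² + 708*V (E(V, f) = 708*V + f² = f² + 708*V)
U = -8724883/2181221 (U = -4 + 1/(823732 + ((-385)² + 708*1708)) = -4 + 1/(823732 + (148225 + 1209264)) = -4 + 1/(823732 + 1357489) = -4 + 1/2181221 = -8724883/2181221 ≈ -4.0000)
U + b = -8724883/2181221 + 8292485 = 18087733699302/2181221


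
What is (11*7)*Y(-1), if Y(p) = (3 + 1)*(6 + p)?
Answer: 1540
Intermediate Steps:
Y(p) = 24 + 4*p (Y(p) = 4*(6 + p) = 24 + 4*p)
(11*7)*Y(-1) = (11*7)*(24 + 4*(-1)) = 77*(24 - 4) = 77*20 = 1540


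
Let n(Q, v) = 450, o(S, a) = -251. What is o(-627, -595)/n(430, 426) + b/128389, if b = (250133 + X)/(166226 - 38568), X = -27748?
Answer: -1028440137553/1843861833225 ≈ -0.55776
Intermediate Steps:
b = 222385/127658 (b = (250133 - 27748)/(166226 - 38568) = 222385/127658 ≈ 1.7420)
o(-627, -595)/n(430, 426) + b/128389 = -251/450 + (222385/127658)/128389 = -251*1/450 + (222385/127658)*(1/128389) = -251/450 + 222385/16389882962 = -1028440137553/1843861833225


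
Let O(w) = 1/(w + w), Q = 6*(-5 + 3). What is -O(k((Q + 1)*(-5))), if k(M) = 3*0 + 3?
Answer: -⅙ ≈ -0.16667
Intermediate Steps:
Q = -12 (Q = 6*(-2) = -12)
k(M) = 3 (k(M) = 0 + 3 = 3)
O(w) = 1/(2*w)
-O(k((Q + 1)*(-5))) = -1/(2*3) = -1*⅙ = -⅙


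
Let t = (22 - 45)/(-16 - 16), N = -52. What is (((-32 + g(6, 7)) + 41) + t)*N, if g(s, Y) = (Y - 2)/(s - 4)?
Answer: -5083/8 ≈ -635.38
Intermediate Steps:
t = 23/32 (t = -23/(-32) = -23*(-1/32) = 23/32 ≈ 0.71875)
g(s, Y) = (-2 + Y)/(-4 + s)
(((-32 + g(6, 7)) + 41) + t)*N = (((-32 + (-2 + 7)/(-4 + 6)) + 41) + 23/32)*(-52) = (((-32 + 5/2) + 41) + 23/32)*(-52) = ((-59/2 + 41) + 23/32)*(-52) = (23/2 + 23/32)*(-52) = (391/32)*(-52) = -5083/8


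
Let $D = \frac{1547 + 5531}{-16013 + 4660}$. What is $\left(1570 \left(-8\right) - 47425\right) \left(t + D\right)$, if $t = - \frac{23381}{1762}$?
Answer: $\frac{16670787001065}{20003986} \approx 8.3337 \cdot 10^{5}$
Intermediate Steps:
$t = - \frac{23381}{1762}$ ($t = \left(-23381\right) \frac{1}{1762} = - \frac{23381}{1762} \approx -13.27$)
$D = - \frac{7078}{11353}$ ($D = \frac{7078}{-11353} = 7078 \left(- \frac{1}{11353}\right) = - \frac{7078}{11353} \approx -0.62345$)
$\left(1570 \left(-8\right) - 47425\right) \left(t + D\right) = \left(1570 \left(-8\right) - 47425\right) \left(- \frac{23381}{1762} - \frac{7078}{11353}\right) = \left(-12560 - 47425\right) \left(- \frac{277915929}{20003986}\right) = \left(-59985\right) \left(- \frac{277915929}{20003986}\right) = \frac{16670787001065}{20003986}$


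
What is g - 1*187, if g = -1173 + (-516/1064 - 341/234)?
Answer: -21193183/15561 ≈ -1361.9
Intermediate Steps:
g = -18283276/15561 (g = -1173 + (-516*1/1064 - 341*1/234) = -1173 + (-129/266 - 341/234) = -1173 - 30223/15561 = -18283276/15561 ≈ -1174.9)
g - 1*187 = -18283276/15561 - 1*187 = -18283276/15561 - 187 = -21193183/15561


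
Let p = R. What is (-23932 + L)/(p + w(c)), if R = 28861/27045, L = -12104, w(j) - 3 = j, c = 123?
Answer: -139227660/490933 ≈ -283.60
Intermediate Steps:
w(j) = 3 + j
R = 28861/27045 (R = 28861*(1/27045) = 28861/27045 ≈ 1.0671)
p = 28861/27045 ≈ 1.0671
(-23932 + L)/(p + w(c)) = (-23932 - 12104)/(28861/27045 + (3 + 123)) = -36036/(28861/27045 + 126) = -36036/3436531/27045 = -36036*27045/3436531 = -139227660/490933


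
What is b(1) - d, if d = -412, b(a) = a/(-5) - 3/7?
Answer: 14398/35 ≈ 411.37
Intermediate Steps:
b(a) = -3/7 - a/5 (b(a) = a*(-⅕) - 3*⅐ = -a/5 - 3/7 = -3/7 - a/5)
b(1) - d = (-3/7 - ⅕*1) - 1*(-412) = (-3/7 - ⅕) + 412 = -22/35 + 412 = 14398/35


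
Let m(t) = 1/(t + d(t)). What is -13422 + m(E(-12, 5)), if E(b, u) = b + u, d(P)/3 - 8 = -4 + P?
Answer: -214753/16 ≈ -13422.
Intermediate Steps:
d(P) = 12 + 3*P (d(P) = 24 + 3*(-4 + P) = 24 + (-12 + 3*P) = 12 + 3*P)
m(t) = 1/(12 + 4*t) (m(t) = 1/(t + (12 + 3*t)) = 1/(12 + 4*t))
-13422 + m(E(-12, 5)) = -13422 + 1/(4*(3 + (-12 + 5))) = -13422 + 1/(4*(3 - 7)) = -13422 + (¼)/(-4) = -13422 + (¼)*(-¼) = -13422 - 1/16 = -214753/16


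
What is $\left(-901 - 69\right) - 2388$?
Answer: $-3358$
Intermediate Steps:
$\left(-901 - 69\right) - 2388 = -970 - 2388 = -3358$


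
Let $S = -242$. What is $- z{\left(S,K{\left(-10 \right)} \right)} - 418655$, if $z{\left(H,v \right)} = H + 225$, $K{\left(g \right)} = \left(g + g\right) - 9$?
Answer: $-418638$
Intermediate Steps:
$K{\left(g \right)} = -9 + 2 g$ ($K{\left(g \right)} = 2 g - 9 = -9 + 2 g$)
$z{\left(H,v \right)} = 225 + H$
$- z{\left(S,K{\left(-10 \right)} \right)} - 418655 = - (225 - 242) - 418655 = \left(-1\right) \left(-17\right) - 418655 = 17 - 418655 = -418638$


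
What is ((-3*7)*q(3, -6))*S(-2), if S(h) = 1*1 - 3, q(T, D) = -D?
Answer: 252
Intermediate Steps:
S(h) = -2 (S(h) = 1 - 3 = -2)
((-3*7)*q(3, -6))*S(-2) = ((-3*7)*(-1*(-6)))*(-2) = -21*6*(-2) = -126*(-2) = 252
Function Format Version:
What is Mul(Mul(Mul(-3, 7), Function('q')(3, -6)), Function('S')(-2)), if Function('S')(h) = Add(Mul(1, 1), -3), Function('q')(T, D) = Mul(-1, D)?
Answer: 252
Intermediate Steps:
Function('S')(h) = -2 (Function('S')(h) = Add(1, -3) = -2)
Mul(Mul(Mul(-3, 7), Function('q')(3, -6)), Function('S')(-2)) = Mul(Mul(Mul(-3, 7), Mul(-1, -6)), -2) = Mul(Mul(-21, 6), -2) = Mul(-126, -2) = 252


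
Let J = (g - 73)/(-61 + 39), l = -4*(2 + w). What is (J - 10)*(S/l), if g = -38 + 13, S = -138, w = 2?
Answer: -4209/88 ≈ -47.830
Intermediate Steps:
g = -25
l = -16 (l = -4*(2 + 2) = -4*4 = -16)
J = 49/11 (J = (-25 - 73)/(-61 + 39) = -98/(-22) = -98*(-1/22) = 49/11 ≈ 4.4545)
(J - 10)*(S/l) = (49/11 - 10)*(-138/(-16)) = -(-8418)*(-1)/(11*16) = -61/11*69/8 = -4209/88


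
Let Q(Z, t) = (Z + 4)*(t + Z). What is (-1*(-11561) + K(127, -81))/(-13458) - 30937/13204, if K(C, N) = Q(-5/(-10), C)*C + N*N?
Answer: -1617758999/177699432 ≈ -9.1039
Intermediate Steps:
Q(Z, t) = (4 + Z)*(Z + t)
K(C, N) = N² + C*(9/4 + 9*C/2) (K(C, N) = ((-5/(-10))² + 4*(-5/(-10)) + 4*C + (-5/(-10))*C)*C + N*N = ((-5*(-⅒))² + 4*(-5*(-⅒)) + 4*C + (-5*(-⅒))*C)*C + N² = ((½)² + 4*(½) + 4*C + C/2)*C + N² = (¼ + 2 + 4*C + C/2)*C + N² = (9/4 + 9*C/2)*C + N² = C*(9/4 + 9*C/2) + N² = N² + C*(9/4 + 9*C/2))
(-1*(-11561) + K(127, -81))/(-13458) - 30937/13204 = (-1*(-11561) + ((-81)² + (9/4)*127*(1 + 2*127)))/(-13458) - 30937/13204 = (11561 + (6561 + (9/4)*127*(1 + 254)))*(-1/13458) - 30937*1/13204 = (11561 + (6561 + (9/4)*127*255))*(-1/13458) - 30937/13204 = (11561 + (6561 + 291465/4))*(-1/13458) - 30937/13204 = (11561 + 317709/4)*(-1/13458) - 30937/13204 = (363953/4)*(-1/13458) - 30937/13204 = -363953/53832 - 30937/13204 = -1617758999/177699432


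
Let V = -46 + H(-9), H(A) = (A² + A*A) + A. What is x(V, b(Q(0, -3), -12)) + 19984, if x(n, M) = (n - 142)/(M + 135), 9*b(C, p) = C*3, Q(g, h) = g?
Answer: 539561/27 ≈ 19984.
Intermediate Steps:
H(A) = A + 2*A² (H(A) = (A² + A²) + A = 2*A² + A = A + 2*A²)
b(C, p) = C/3 (b(C, p) = (C*3)/9 = (3*C)/9 = C/3)
V = 107 (V = -46 - 9*(1 + 2*(-9)) = -46 - 9*(1 - 18) = -46 - 9*(-17) = -46 + 153 = 107)
x(n, M) = (-142 + n)/(135 + M)
x(V, b(Q(0, -3), -12)) + 19984 = (-142 + 107)/(135 + (⅓)*0) + 19984 = -35/(135 + 0) + 19984 = -35/135 + 19984 = (1/135)*(-35) + 19984 = -7/27 + 19984 = 539561/27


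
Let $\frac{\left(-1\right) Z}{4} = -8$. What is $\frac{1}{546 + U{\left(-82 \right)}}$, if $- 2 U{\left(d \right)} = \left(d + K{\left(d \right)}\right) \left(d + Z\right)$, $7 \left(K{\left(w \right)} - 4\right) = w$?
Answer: $- \frac{7}{11878} \approx -0.00058933$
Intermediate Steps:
$Z = 32$ ($Z = \left(-4\right) \left(-8\right) = 32$)
$K{\left(w \right)} = 4 + \frac{w}{7}$
$U{\left(d \right)} = - \frac{\left(4 + \frac{8 d}{7}\right) \left(32 + d\right)}{2}$ ($U{\left(d \right)} = - \frac{\left(d + \left(4 + \frac{d}{7}\right)\right) \left(d + 32\right)}{2} = - \frac{\left(4 + \frac{8 d}{7}\right) \left(32 + d\right)}{2}$)
$\frac{1}{546 + U{\left(-82 \right)}} = \frac{1}{546 - \left(- \frac{11196}{7} + \frac{26896}{7}\right)} = \frac{1}{546 - \frac{15700}{7}} = \frac{1}{- \frac{11878}{7}} = - \frac{7}{11878}$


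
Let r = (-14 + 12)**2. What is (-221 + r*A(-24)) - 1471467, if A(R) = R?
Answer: -1471784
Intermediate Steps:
r = 4 (r = (-2)**2 = 4)
(-221 + r*A(-24)) - 1471467 = (-221 + 4*(-24)) - 1471467 = (-221 - 96) - 1471467 = -317 - 1471467 = -1471784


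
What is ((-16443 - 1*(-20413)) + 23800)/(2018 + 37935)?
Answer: 27770/39953 ≈ 0.69507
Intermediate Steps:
((-16443 - 1*(-20413)) + 23800)/(2018 + 37935) = ((-16443 + 20413) + 23800)/39953 = (3970 + 23800)*(1/39953) = 27770*(1/39953) = 27770/39953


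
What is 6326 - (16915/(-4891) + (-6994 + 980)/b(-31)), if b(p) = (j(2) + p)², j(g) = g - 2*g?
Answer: 33742002383/5326299 ≈ 6335.0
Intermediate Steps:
j(g) = -g
b(p) = (-2 + p)² (b(p) = (-1*2 + p)² = (-2 + p)²)
6326 - (16915/(-4891) + (-6994 + 980)/b(-31)) = 6326 - (16915/(-4891) + (-6994 + 980)/((-2 - 31)²)) = 6326 - (16915*(-1/4891) - 6014/((-33)²)) = 6326 - (-16915/4891 - 6014/1089) = 6326 - 1*(-47834909/5326299) = 6326 + 47834909/5326299 = 33742002383/5326299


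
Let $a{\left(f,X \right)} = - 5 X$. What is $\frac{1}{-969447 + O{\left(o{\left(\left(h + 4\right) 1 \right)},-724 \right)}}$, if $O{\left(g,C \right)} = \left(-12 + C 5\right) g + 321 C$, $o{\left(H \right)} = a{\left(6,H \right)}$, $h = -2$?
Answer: $- \frac{1}{1165531} \approx -8.5798 \cdot 10^{-7}$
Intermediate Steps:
$o{\left(H \right)} = - 5 H$
$O{\left(g,C \right)} = 321 C + g \left(-12 + 5 C\right)$ ($O{\left(g,C \right)} = \left(-12 + 5 C\right) g + 321 C = g \left(-12 + 5 C\right) + 321 C = 321 C + g \left(-12 + 5 C\right)$)
$\frac{1}{-969447 + O{\left(o{\left(\left(h + 4\right) 1 \right)},-724 \right)}} = \frac{1}{-969447 + \left(- 12 \left(- 5 \left(-2 + 4\right) 1\right) + 321 \left(-724\right) + 5 \left(-724\right) \left(- 5 \left(-2 + 4\right) 1\right)\right)} = \frac{1}{-969447 - \left(232404 + 3632 \left(-5\right) 2 \cdot 1\right)} = \frac{1}{-969447 - \left(232404 + 3632 \left(-5\right) 2\right)} = \frac{1}{-969447 - \left(232284 - 36200\right)} = \frac{1}{-969447 + \left(120 - 232404 + 36200\right)} = \frac{1}{-969447 - 196084} = \frac{1}{-1165531} = - \frac{1}{1165531}$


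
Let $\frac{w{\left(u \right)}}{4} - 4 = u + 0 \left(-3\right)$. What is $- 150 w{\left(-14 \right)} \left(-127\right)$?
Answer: $-762000$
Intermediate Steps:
$w{\left(u \right)} = 16 + 4 u$ ($w{\left(u \right)} = 16 + 4 \left(u + 0 \left(-3\right)\right) = 16 + 4 \left(u + 0\right) = 16 + 4 u$)
$- 150 w{\left(-14 \right)} \left(-127\right) = - 150 \left(16 + 4 \left(-14\right)\right) \left(-127\right) = - 150 \left(16 - 56\right) \left(-127\right) = \left(-150\right) \left(-40\right) \left(-127\right) = 6000 \left(-127\right) = -762000$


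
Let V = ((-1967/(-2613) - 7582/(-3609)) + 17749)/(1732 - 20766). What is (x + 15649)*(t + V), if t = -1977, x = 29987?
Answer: -900125199566646016/9972036321 ≈ -9.0265e+7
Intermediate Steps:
V = -27900934517/29916108963 (V = ((-1967*(-1/2613) - 7582*(-1/3609)) + 17749)/(-19034) = ((1967/2613 + 7582/3609) + 17749)*(-1/19034) = (8970223/3143439 + 17749)*(-1/19034) = (55801869034/3143439)*(-1/19034) = -27900934517/29916108963 ≈ -0.93264)
(x + 15649)*(t + V) = (29987 + 15649)*(-1977 - 27900934517/29916108963) = 45636*(-59172048354368/29916108963) = -900125199566646016/9972036321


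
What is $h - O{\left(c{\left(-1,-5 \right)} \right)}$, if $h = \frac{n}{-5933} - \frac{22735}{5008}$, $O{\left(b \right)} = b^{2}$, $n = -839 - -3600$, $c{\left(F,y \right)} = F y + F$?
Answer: $- \frac{624113267}{29712464} \approx -21.005$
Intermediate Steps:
$c{\left(F,y \right)} = F + F y$
$n = 2761$ ($n = -839 + 3600 = 2761$)
$h = - \frac{148713843}{29712464}$ ($h = \frac{2761}{-5933} - \frac{22735}{5008} = 2761 \left(- \frac{1}{5933}\right) - \frac{22735}{5008} = - \frac{2761}{5933} - \frac{22735}{5008} = - \frac{148713843}{29712464} \approx -5.0051$)
$h - O{\left(c{\left(-1,-5 \right)} \right)} = - \frac{148713843}{29712464} - \left(- (1 - 5)\right)^{2} = - \frac{148713843}{29712464} - \left(\left(-1\right) \left(-4\right)\right)^{2} = - \frac{148713843}{29712464} - 4^{2} = - \frac{148713843}{29712464} - 16 = - \frac{624113267}{29712464}$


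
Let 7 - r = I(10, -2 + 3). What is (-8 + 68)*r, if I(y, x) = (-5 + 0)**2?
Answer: -1080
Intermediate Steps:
I(y, x) = 25 (I(y, x) = (-5)**2 = 25)
r = -18 (r = 7 - 1*25 = 7 - 25 = -18)
(-8 + 68)*r = (-8 + 68)*(-18) = 60*(-18) = -1080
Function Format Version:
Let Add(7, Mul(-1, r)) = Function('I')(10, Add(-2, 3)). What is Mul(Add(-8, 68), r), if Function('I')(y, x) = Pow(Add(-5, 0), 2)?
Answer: -1080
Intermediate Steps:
Function('I')(y, x) = 25 (Function('I')(y, x) = Pow(-5, 2) = 25)
r = -18 (r = Add(7, Mul(-1, 25)) = Add(7, -25) = -18)
Mul(Add(-8, 68), r) = Mul(Add(-8, 68), -18) = Mul(60, -18) = -1080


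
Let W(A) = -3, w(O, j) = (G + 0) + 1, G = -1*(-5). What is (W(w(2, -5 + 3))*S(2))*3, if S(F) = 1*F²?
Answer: -36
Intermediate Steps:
G = 5
S(F) = F²
w(O, j) = 6 (w(O, j) = (5 + 0) + 1 = 5 + 1 = 6)
(W(w(2, -5 + 3))*S(2))*3 = -3*2²*3 = -3*4*3 = -12*3 = -36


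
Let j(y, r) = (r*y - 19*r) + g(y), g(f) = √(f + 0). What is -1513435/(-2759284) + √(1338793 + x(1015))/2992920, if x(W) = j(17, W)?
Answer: 137585/250844 + √(1336763 + √17)/2992920 ≈ 0.54887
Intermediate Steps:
g(f) = √f
j(y, r) = √y - 19*r + r*y (j(y, r) = (r*y - 19*r) + √y = (-19*r + r*y) + √y = √y - 19*r + r*y)
x(W) = √17 - 2*W (x(W) = √17 - 19*W + W*17 = √17 - 19*W + 17*W = √17 - 2*W)
-1513435/(-2759284) + √(1338793 + x(1015))/2992920 = -1513435/(-2759284) + √(1338793 + (√17 - 2*1015))/2992920 = -1513435*(-1/2759284) + √(1338793 + (√17 - 2030))*(1/2992920) = 137585/250844 + √(1338793 + (-2030 + √17))*(1/2992920) = 137585/250844 + √(1336763 + √17)*(1/2992920) = 137585/250844 + √(1336763 + √17)/2992920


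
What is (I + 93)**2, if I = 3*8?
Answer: 13689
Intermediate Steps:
I = 24
(I + 93)**2 = (24 + 93)**2 = 117**2 = 13689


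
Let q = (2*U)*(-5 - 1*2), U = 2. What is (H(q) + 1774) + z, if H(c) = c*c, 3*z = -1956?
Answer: 1906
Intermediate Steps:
z = -652 (z = (⅓)*(-1956) = -652)
q = -28 (q = (2*2)*(-5 - 1*2) = 4*(-5 - 2) = 4*(-7) = -28)
H(c) = c²
(H(q) + 1774) + z = ((-28)² + 1774) - 652 = (784 + 1774) - 652 = 2558 - 652 = 1906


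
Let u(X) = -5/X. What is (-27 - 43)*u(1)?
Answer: 350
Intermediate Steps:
(-27 - 43)*u(1) = (-27 - 43)*(-5/1) = -(-350) = -70*(-5) = 350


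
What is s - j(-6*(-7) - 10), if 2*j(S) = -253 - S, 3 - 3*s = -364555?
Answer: 729971/6 ≈ 1.2166e+5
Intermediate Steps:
s = 364558/3 (s = 1 - 1/3*(-364555) = 1 + 364555/3 = 364558/3 ≈ 1.2152e+5)
j(S) = -253/2 - S/2 (j(S) = (-253 - S)/2 = -253/2 - S/2)
s - j(-6*(-7) - 10) = 364558/3 - (-253/2 - (-6*(-7) - 10)/2) = 364558/3 - (-253/2 - (42 - 10)/2) = 364558/3 - (-253/2 - 1/2*32) = 364558/3 - (-253/2 - 16) = 364558/3 - 1*(-285/2) = 364558/3 + 285/2 = 729971/6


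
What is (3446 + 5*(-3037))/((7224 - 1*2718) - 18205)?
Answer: 1677/1957 ≈ 0.85692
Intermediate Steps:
(3446 + 5*(-3037))/((7224 - 1*2718) - 18205) = (3446 - 15185)/((7224 - 2718) - 18205) = -11739/(4506 - 18205) = -11739/(-13699) = -11739*(-1/13699) = 1677/1957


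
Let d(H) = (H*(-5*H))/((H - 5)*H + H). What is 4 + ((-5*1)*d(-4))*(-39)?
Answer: -967/2 ≈ -483.50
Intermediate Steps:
d(H) = -5*H²/(H + H*(-5 + H)) (d(H) = (-5*H²)/((-5 + H)*H + H) = (-5*H²)/(H*(-5 + H) + H) = (-5*H²)/(H + H*(-5 + H)) = -5*H²/(H + H*(-5 + H)))
4 + ((-5*1)*d(-4))*(-39) = 4 + ((-5*1)*(-5*(-4)/(-4 - 4)))*(-39) = 4 - (-25)*(-4)/(-8)*(-39) = 4 - (-25)*(-4)*(-1)/8*(-39) = 4 - 5*(-5/2)*(-39) = 4 + (25/2)*(-39) = 4 - 975/2 = -967/2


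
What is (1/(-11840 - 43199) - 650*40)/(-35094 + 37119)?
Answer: -477004667/37151325 ≈ -12.840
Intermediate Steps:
(1/(-11840 - 43199) - 650*40)/(-35094 + 37119) = (1/(-55039) - 26000)/2025 = (-1/55039 - 26000)*(1/2025) = -1431014001/55039*1/2025 = -477004667/37151325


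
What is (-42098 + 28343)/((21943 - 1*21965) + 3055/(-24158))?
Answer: 2356690/3791 ≈ 621.65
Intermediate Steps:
(-42098 + 28343)/((21943 - 1*21965) + 3055/(-24158)) = -13755/((21943 - 21965) + 3055*(-1/24158)) = -13755/(-22 - 65/514) = -13755/(-11373/514) = -13755*(-514/11373) = 2356690/3791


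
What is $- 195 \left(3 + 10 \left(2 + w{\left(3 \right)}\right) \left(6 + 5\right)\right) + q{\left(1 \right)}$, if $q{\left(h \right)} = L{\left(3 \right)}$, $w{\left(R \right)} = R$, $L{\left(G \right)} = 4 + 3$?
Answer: $-107828$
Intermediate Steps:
$L{\left(G \right)} = 7$
$q{\left(h \right)} = 7$
$- 195 \left(3 + 10 \left(2 + w{\left(3 \right)}\right) \left(6 + 5\right)\right) + q{\left(1 \right)} = - 195 \left(3 + 10 \left(2 + 3\right) \left(6 + 5\right)\right) + 7 = - 195 \left(3 + 10 \cdot 5 \cdot 11\right) + 7 = - 195 \left(3 + 10 \cdot 55\right) + 7 = - 195 \left(3 + 550\right) + 7 = \left(-195\right) 553 + 7 = -107835 + 7 = -107828$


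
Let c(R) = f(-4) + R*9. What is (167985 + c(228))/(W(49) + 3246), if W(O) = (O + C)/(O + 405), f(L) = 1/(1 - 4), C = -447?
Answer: 115794970/2209929 ≈ 52.398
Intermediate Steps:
f(L) = -⅓ (f(L) = 1/(-3) = -⅓)
W(O) = (-447 + O)/(405 + O) (W(O) = (O - 447)/(O + 405) = (-447 + O)/(405 + O))
c(R) = -⅓ + 9*R (c(R) = -⅓ + R*9 = -⅓ + 9*R)
(167985 + c(228))/(W(49) + 3246) = (167985 + (-⅓ + 9*228))/((-447 + 49)/(405 + 49) + 3246) = (167985 + (-⅓ + 2052))/(-398/454 + 3246) = (167985 + 6155/3)/((1/454)*(-398) + 3246) = 510110/(3*(-199/227 + 3246)) = 510110/(3*(736643/227)) = (510110/3)*(227/736643) = 115794970/2209929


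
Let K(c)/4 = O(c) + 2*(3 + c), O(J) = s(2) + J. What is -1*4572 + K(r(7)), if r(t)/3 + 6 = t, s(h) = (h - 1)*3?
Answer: -4500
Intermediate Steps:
s(h) = -3 + 3*h (s(h) = (-1 + h)*3 = -3 + 3*h)
r(t) = -18 + 3*t
O(J) = 3 + J (O(J) = (-3 + 3*2) + J = (-3 + 6) + J = 3 + J)
K(c) = 36 + 12*c (K(c) = 4*((3 + c) + 2*(3 + c)) = 4*((3 + c) + (6 + 2*c)) = 4*(9 + 3*c) = 36 + 12*c)
-1*4572 + K(r(7)) = -1*4572 + (36 + 12*(-18 + 3*7)) = -4572 + (36 + 12*(-18 + 21)) = -4572 + (36 + 12*3) = -4572 + (36 + 36) = -4572 + 72 = -4500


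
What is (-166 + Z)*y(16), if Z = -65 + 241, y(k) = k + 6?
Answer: 220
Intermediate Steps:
y(k) = 6 + k
Z = 176
(-166 + Z)*y(16) = (-166 + 176)*(6 + 16) = 10*22 = 220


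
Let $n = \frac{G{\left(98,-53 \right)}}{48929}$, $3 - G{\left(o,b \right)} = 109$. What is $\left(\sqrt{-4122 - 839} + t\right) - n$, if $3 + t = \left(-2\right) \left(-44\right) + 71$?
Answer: $\frac{7633030}{48929} + 11 i \sqrt{41} \approx 156.0 + 70.434 i$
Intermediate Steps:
$t = 156$ ($t = -3 + \left(\left(-2\right) \left(-44\right) + 71\right) = -3 + \left(88 + 71\right) = -3 + 159 = 156$)
$G{\left(o,b \right)} = -106$ ($G{\left(o,b \right)} = 3 - 109 = -106$)
$n = - \frac{106}{48929} \approx -0.0021664$
$\left(\sqrt{-4122 - 839} + t\right) - n = \left(\sqrt{-4122 - 839} + 156\right) - - \frac{106}{48929} = \left(\sqrt{-4961} + 156\right) + \frac{106}{48929} = \left(11 i \sqrt{41} + 156\right) + \frac{106}{48929} = \left(156 + 11 i \sqrt{41}\right) + \frac{106}{48929} = \frac{7633030}{48929} + 11 i \sqrt{41}$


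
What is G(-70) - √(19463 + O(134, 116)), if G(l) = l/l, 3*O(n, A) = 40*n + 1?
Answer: 1 - 25*√34 ≈ -144.77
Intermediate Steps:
O(n, A) = ⅓ + 40*n/3 (O(n, A) = (40*n + 1)/3 = (1 + 40*n)/3 = ⅓ + 40*n/3)
G(l) = 1
G(-70) - √(19463 + O(134, 116)) = 1 - √(19463 + (⅓ + (40/3)*134)) = 1 - √(19463 + (⅓ + 5360/3)) = 1 - √(19463 + 1787) = 1 - √21250 = 1 - 25*√34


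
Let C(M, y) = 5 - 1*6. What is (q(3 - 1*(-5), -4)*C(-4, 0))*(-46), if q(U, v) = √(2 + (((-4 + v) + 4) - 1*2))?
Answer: 92*I ≈ 92.0*I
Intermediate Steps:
C(M, y) = -1 (C(M, y) = 5 - 6 = -1)
q(U, v) = √v (q(U, v) = √(2 + (v - 2)) = √(2 + (-2 + v)) = √v)
(q(3 - 1*(-5), -4)*C(-4, 0))*(-46) = (√(-4)*(-1))*(-46) = ((2*I)*(-1))*(-46) = -2*I*(-46) = 92*I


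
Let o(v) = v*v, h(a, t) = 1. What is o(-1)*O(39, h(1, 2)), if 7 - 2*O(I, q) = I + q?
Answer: -33/2 ≈ -16.500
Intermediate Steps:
O(I, q) = 7/2 - I/2 - q/2 (O(I, q) = 7/2 - (I + q)/2 = 7/2 + (-I/2 - q/2) = 7/2 - I/2 - q/2)
o(v) = v**2
o(-1)*O(39, h(1, 2)) = (-1)**2*(7/2 - 1/2*39 - 1/2*1) = 1*(7/2 - 39/2 - 1/2) = 1*(-33/2) = -33/2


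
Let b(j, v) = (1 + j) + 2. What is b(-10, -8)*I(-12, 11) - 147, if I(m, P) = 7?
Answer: -196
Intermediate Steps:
b(j, v) = 3 + j
b(-10, -8)*I(-12, 11) - 147 = (3 - 10)*7 - 147 = -7*7 - 147 = -49 - 147 = -196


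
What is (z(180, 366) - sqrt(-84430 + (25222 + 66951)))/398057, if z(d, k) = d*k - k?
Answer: 65514/398057 - sqrt(7743)/398057 ≈ 0.16436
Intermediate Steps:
z(d, k) = -k + d*k
(z(180, 366) - sqrt(-84430 + (25222 + 66951)))/398057 = (366*(-1 + 180) - sqrt(-84430 + (25222 + 66951)))/398057 = (366*179 - sqrt(-84430 + 92173))*(1/398057) = (65514 - sqrt(7743))*(1/398057) = 65514/398057 - sqrt(7743)/398057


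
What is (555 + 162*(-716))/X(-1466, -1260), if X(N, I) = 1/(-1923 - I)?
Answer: 76534731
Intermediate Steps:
(555 + 162*(-716))/X(-1466, -1260) = (555 + 162*(-716))/((-1/(1923 - 1260))) = (555 - 115992)/((-1/663)) = -115437/((-1*1/663)) = -115437/(-1/663) = -115437*(-663) = 76534731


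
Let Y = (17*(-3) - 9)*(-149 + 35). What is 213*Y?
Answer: 1456920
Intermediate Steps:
Y = 6840 (Y = (-51 - 9)*(-114) = -60*(-114) = 6840)
213*Y = 213*6840 = 1456920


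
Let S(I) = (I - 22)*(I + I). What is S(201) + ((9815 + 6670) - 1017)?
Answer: 87426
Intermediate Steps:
S(I) = 2*I*(-22 + I) (S(I) = (-22 + I)*(2*I) = 2*I*(-22 + I))
S(201) + ((9815 + 6670) - 1017) = 2*201*(-22 + 201) + ((9815 + 6670) - 1017) = 2*201*179 + (16485 - 1017) = 71958 + 15468 = 87426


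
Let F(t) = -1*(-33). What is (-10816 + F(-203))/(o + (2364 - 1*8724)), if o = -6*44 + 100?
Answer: 10783/6524 ≈ 1.6528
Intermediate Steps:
F(t) = 33
o = -164 (o = -264 + 100 = -164)
(-10816 + F(-203))/(o + (2364 - 1*8724)) = (-10816 + 33)/(-164 + (2364 - 1*8724)) = -10783/(-164 + (2364 - 8724)) = -10783/(-164 - 6360) = -10783/(-6524) = -10783*(-1/6524) = 10783/6524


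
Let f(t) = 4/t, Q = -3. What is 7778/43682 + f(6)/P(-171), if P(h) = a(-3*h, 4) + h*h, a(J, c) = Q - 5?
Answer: 341105093/1915433859 ≈ 0.17808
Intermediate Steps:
a(J, c) = -8 (a(J, c) = -3 - 5 = -8)
P(h) = -8 + h² (P(h) = -8 + h*h = -8 + h²)
7778/43682 + f(6)/P(-171) = 7778/43682 + (4/6)/(-8 + (-171)²) = 7778*(1/43682) + (4*(⅙))/(-8 + 29241) = 3889/21841 + (⅔)/29233 = 3889/21841 + (⅔)*(1/29233) = 3889/21841 + 2/87699 = 341105093/1915433859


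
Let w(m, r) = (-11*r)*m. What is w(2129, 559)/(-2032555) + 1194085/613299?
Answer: 10455876185254/1246563948945 ≈ 8.3878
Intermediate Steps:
w(m, r) = -11*m*r
w(2129, 559)/(-2032555) + 1194085/613299 = -11*2129*559/(-2032555) + 1194085/613299 = -13091221*(-1/2032555) + 1194085*(1/613299) = 13091221/2032555 + 1194085/613299 = 10455876185254/1246563948945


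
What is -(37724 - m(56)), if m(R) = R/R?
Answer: -37723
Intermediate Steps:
m(R) = 1
-(37724 - m(56)) = -(37724 - 1*1) = -(37724 - 1) = -1*37723 = -37723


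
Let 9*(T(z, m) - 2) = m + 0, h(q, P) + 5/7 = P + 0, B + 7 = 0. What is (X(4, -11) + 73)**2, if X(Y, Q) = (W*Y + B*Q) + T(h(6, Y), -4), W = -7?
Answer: 1236544/81 ≈ 15266.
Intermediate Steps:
B = -7 (B = -7 + 0 = -7)
h(q, P) = -5/7 + P (h(q, P) = -5/7 + (P + 0) = -5/7 + P)
T(z, m) = 2 + m/9 (T(z, m) = 2 + (m + 0)/9 = 2 + m/9)
X(Y, Q) = 14/9 - 7*Q - 7*Y (X(Y, Q) = (-7*Y - 7*Q) + (2 + (1/9)*(-4)) = (-7*Q - 7*Y) + (2 - 4/9) = (-7*Q - 7*Y) + 14/9 = 14/9 - 7*Q - 7*Y)
(X(4, -11) + 73)**2 = ((14/9 - 7*(-11) - 7*4) + 73)**2 = ((14/9 + 77 - 28) + 73)**2 = (455/9 + 73)**2 = (1112/9)**2 = 1236544/81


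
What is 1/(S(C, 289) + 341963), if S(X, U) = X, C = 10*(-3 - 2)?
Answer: 1/341913 ≈ 2.9247e-6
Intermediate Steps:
C = -50 (C = 10*(-5) = -50)
1/(S(C, 289) + 341963) = 1/(-50 + 341963) = 1/341913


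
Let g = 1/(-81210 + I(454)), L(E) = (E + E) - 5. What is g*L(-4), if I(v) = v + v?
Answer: 13/80302 ≈ 0.00016189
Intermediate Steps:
I(v) = 2*v
L(E) = -5 + 2*E (L(E) = 2*E - 5 = -5 + 2*E)
g = -1/80302 (g = 1/(-81210 + 2*454) = 1/(-81210 + 908) = 1/(-80302) = -1/80302 ≈ -1.2453e-5)
g*L(-4) = -(-5 + 2*(-4))/80302 = -(-5 - 8)/80302 = -1/80302*(-13) = 13/80302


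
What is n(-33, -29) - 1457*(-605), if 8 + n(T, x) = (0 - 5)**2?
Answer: 881502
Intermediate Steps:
n(T, x) = 17 (n(T, x) = -8 + (0 - 5)**2 = -8 + (-5)**2 = -8 + 25 = 17)
n(-33, -29) - 1457*(-605) = 17 - 1457*(-605) = 17 + 881485 = 881502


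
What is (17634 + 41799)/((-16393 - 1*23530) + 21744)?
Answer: -59433/18179 ≈ -3.2693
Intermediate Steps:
(17634 + 41799)/((-16393 - 1*23530) + 21744) = 59433/((-16393 - 23530) + 21744) = 59433/(-39923 + 21744) = 59433/(-18179) = 59433*(-1/18179) = -59433/18179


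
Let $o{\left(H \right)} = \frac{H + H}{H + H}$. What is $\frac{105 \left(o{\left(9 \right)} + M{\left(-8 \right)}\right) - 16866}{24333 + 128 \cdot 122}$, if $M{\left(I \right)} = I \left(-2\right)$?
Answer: $- \frac{15081}{39949} \approx -0.37751$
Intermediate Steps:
$M{\left(I \right)} = - 2 I$
$o{\left(H \right)} = 1$ ($o{\left(H \right)} = \frac{2 H}{2 H} = 2 H \frac{1}{2 H} = 1$)
$\frac{105 \left(o{\left(9 \right)} + M{\left(-8 \right)}\right) - 16866}{24333 + 128 \cdot 122} = \frac{105 \left(1 - -16\right) - 16866}{24333 + 128 \cdot 122} = \frac{105 \left(1 + 16\right) - 16866}{24333 + 15616} = \frac{105 \cdot 17 - 16866}{39949} = \left(1785 - 16866\right) \frac{1}{39949} = \left(-15081\right) \frac{1}{39949} = - \frac{15081}{39949}$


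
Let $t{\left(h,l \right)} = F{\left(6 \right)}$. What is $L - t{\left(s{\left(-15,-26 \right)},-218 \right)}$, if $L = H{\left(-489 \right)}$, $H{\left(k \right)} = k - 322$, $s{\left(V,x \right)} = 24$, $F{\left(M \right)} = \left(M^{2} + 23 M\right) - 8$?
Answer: $-977$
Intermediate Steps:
$F{\left(M \right)} = -8 + M^{2} + 23 M$
$H{\left(k \right)} = -322 + k$
$t{\left(h,l \right)} = 166$ ($t{\left(h,l \right)} = -8 + 6^{2} + 23 \cdot 6 = -8 + 36 + 138 = 166$)
$L = -811$ ($L = -322 - 489 = -811$)
$L - t{\left(s{\left(-15,-26 \right)},-218 \right)} = -811 - 166 = -977$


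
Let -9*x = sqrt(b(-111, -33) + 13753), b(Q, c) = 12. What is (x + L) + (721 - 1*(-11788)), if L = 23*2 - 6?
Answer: 12549 - sqrt(13765)/9 ≈ 12536.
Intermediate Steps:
L = 40 (L = 46 - 6 = 40)
x = -sqrt(13765)/9 (x = -sqrt(12 + 13753)/9 = -sqrt(13765)/9 ≈ -13.036)
(x + L) + (721 - 1*(-11788)) = (-sqrt(13765)/9 + 40) + (721 - 1*(-11788)) = (40 - sqrt(13765)/9) + (721 + 11788) = (40 - sqrt(13765)/9) + 12509 = 12549 - sqrt(13765)/9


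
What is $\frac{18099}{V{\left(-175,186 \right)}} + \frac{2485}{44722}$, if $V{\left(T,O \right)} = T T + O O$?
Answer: $\frac{971497663}{2916813562} \approx 0.33307$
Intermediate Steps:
$V{\left(T,O \right)} = O^{2} + T^{2}$ ($V{\left(T,O \right)} = T^{2} + O^{2} = O^{2} + T^{2}$)
$\frac{18099}{V{\left(-175,186 \right)}} + \frac{2485}{44722} = \frac{18099}{186^{2} + \left(-175\right)^{2}} + \frac{2485}{44722} = \frac{18099}{34596 + 30625} + 2485 \cdot \frac{1}{44722} = \frac{18099}{65221} + \frac{2485}{44722} = \frac{971497663}{2916813562}$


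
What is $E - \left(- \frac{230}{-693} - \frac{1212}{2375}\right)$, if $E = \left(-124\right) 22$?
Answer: $- \frac{4489653334}{1645875} \approx -2727.8$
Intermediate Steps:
$E = -2728$
$E - \left(- \frac{230}{-693} - \frac{1212}{2375}\right) = -2728 - \left(- \frac{230}{-693} - \frac{1212}{2375}\right) = -2728 - \left(\left(-230\right) \left(- \frac{1}{693}\right) - \frac{1212}{2375}\right) = -2728 - \left(\frac{230}{693} - \frac{1212}{2375}\right) = -2728 - - \frac{293666}{1645875} = -2728 + \frac{293666}{1645875} = - \frac{4489653334}{1645875}$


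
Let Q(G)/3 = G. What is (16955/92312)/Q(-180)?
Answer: -3391/9969696 ≈ -0.00034013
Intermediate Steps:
Q(G) = 3*G
(16955/92312)/Q(-180) = (16955/92312)/((3*(-180))) = (16955*(1/92312))/(-540) = (16955/92312)*(-1/540) = -3391/9969696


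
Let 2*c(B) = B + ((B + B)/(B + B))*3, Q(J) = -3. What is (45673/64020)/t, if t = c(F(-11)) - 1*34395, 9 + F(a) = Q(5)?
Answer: -45673/2202255990 ≈ -2.0739e-5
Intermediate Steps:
F(a) = -12 (F(a) = -9 - 3 = -12)
c(B) = 3/2 + B/2 (c(B) = (B + ((B + B)/(B + B))*3)/2 = (B + ((2*B)/((2*B)))*3)/2 = (B + ((2*B)*(1/(2*B)))*3)/2 = (B + 1*3)/2 = (B + 3)/2 = (3 + B)/2 = 3/2 + B/2)
t = -68799/2 (t = (3/2 + (½)*(-12)) - 1*34395 = (3/2 - 6) - 34395 = -9/2 - 34395 = -68799/2 ≈ -34400.)
(45673/64020)/t = (45673/64020)/(-68799/2) = (45673*(1/64020))*(-2/68799) = (45673/64020)*(-2/68799) = -45673/2202255990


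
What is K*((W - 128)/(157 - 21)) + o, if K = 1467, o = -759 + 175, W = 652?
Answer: 172321/34 ≈ 5068.3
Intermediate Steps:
o = -584
K*((W - 128)/(157 - 21)) + o = 1467*((652 - 128)/(157 - 21)) - 584 = 1467*(524/136) - 584 = 1467*(524*(1/136)) - 584 = 1467*(131/34) - 584 = 192177/34 - 584 = 172321/34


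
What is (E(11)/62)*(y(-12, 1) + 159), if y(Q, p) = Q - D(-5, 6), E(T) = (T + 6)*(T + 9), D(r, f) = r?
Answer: 25840/31 ≈ 833.55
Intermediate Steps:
E(T) = (6 + T)*(9 + T)
y(Q, p) = 5 + Q (y(Q, p) = Q - 1*(-5) = Q + 5 = 5 + Q)
(E(11)/62)*(y(-12, 1) + 159) = ((54 + 11² + 15*11)/62)*((5 - 12) + 159) = ((54 + 121 + 165)*(1/62))*(-7 + 159) = (340*(1/62))*152 = (170/31)*152 = 25840/31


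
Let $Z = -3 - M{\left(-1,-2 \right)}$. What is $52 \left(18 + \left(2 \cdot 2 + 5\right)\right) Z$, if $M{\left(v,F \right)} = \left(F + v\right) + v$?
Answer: $1404$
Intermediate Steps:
$M{\left(v,F \right)} = F + 2 v$
$Z = 1$ ($Z = -3 - \left(-2 + 2 \left(-1\right)\right) = -3 - \left(-2 - 2\right) = -3 - -4 = -3 + 4 = 1$)
$52 \left(18 + \left(2 \cdot 2 + 5\right)\right) Z = 52 \left(18 + \left(2 \cdot 2 + 5\right)\right) 1 = 52 \left(18 + \left(4 + 5\right)\right) 1 = 52 \left(18 + 9\right) 1 = 52 \cdot 27 \cdot 1 = 1404 \cdot 1 = 1404$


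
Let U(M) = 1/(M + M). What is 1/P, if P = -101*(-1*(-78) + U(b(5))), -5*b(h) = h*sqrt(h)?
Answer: -1560/12289579 - 2*sqrt(5)/12289579 ≈ -0.00012730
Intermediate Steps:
b(h) = -h**(3/2)/5 (b(h) = -h*sqrt(h)/5 = -h**(3/2)/5)
U(M) = 1/(2*M)
P = -7878 + 101*sqrt(5)/10 (P = -101*(-1*(-78) + 1/(2*((-sqrt(5))))) = -101*(78 + 1/(2*((-sqrt(5))))) = -101*(78 + (-sqrt(5)/5)/2) = -101*(78 - sqrt(5)/10) = -7878 + 101*sqrt(5)/10 ≈ -7855.4)
1/P = 1/(-7878 + 101*sqrt(5)/10)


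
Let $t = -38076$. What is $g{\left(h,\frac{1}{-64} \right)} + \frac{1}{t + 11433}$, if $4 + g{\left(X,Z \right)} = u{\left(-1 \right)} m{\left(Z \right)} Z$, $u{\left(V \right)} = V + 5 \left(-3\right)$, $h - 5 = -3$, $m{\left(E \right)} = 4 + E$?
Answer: $- \frac{20488723}{6820608} \approx -3.0039$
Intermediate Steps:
$h = 2$ ($h = 5 - 3 = 2$)
$u{\left(V \right)} = -15 + V$ ($u{\left(V \right)} = V - 15 = -15 + V$)
$g{\left(X,Z \right)} = -4 + Z \left(-64 - 16 Z\right)$ ($g{\left(X,Z \right)} = -4 + \left(-15 - 1\right) \left(4 + Z\right) Z = -4 + - 16 \left(4 + Z\right) Z = -4 + \left(-64 - 16 Z\right) Z = -4 + Z \left(-64 - 16 Z\right)$)
$g{\left(h,\frac{1}{-64} \right)} + \frac{1}{t + 11433} = \left(-4 - \frac{16 \left(4 + \frac{1}{-64}\right)}{-64}\right) + \frac{1}{-38076 + 11433} = \left(-4 - - \frac{4 - \frac{1}{64}}{4}\right) + \frac{1}{-26643} = \left(-4 - \left(- \frac{1}{4}\right) \frac{255}{64}\right) - \frac{1}{26643} = \left(-4 + \frac{255}{256}\right) - \frac{1}{26643} = - \frac{769}{256} - \frac{1}{26643} = - \frac{20488723}{6820608}$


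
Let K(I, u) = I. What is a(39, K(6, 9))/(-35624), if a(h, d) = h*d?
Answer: -117/17812 ≈ -0.0065686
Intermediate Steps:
a(h, d) = d*h
a(39, K(6, 9))/(-35624) = (6*39)/(-35624) = 234*(-1/35624) = -117/17812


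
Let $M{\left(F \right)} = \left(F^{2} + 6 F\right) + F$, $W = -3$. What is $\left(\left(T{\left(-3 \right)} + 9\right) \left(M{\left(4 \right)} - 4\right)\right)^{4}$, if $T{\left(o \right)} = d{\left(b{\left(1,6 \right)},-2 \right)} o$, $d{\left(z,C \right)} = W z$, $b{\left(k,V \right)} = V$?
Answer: $40327580160000$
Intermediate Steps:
$M{\left(F \right)} = F^{2} + 7 F$
$d{\left(z,C \right)} = - 3 z$
$T{\left(o \right)} = - 18 o$ ($T{\left(o \right)} = \left(-3\right) 6 o = - 18 o$)
$\left(\left(T{\left(-3 \right)} + 9\right) \left(M{\left(4 \right)} - 4\right)\right)^{4} = \left(\left(\left(-18\right) \left(-3\right) + 9\right) \left(4 \left(7 + 4\right) - 4\right)\right)^{4} = \left(\left(54 + 9\right) \left(4 \cdot 11 - 4\right)\right)^{4} = \left(63 \left(44 - 4\right)\right)^{4} = \left(63 \cdot 40\right)^{4} = 2520^{4} = 40327580160000$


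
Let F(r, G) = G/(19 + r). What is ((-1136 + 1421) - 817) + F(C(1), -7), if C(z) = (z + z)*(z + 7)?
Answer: -2661/5 ≈ -532.20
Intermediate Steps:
C(z) = 2*z*(7 + z) (C(z) = (2*z)*(7 + z) = 2*z*(7 + z))
((-1136 + 1421) - 817) + F(C(1), -7) = ((-1136 + 1421) - 817) - 7/(19 + 2*1*(7 + 1)) = (285 - 817) - 7/(19 + 2*1*8) = -532 - 7/(19 + 16) = -532 - 7/35 = -532 - 7*1/35 = -532 - ⅕ = -2661/5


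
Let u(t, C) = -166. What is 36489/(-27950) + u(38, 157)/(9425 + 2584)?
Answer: -442836101/335651550 ≈ -1.3193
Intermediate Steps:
36489/(-27950) + u(38, 157)/(9425 + 2584) = 36489/(-27950) - 166/(9425 + 2584) = 36489*(-1/27950) - 166/12009 = -36489/27950 - 166*1/12009 = -36489/27950 - 166/12009 = -442836101/335651550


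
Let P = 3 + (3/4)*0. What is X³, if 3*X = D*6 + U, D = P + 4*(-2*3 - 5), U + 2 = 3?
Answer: -14706125/27 ≈ -5.4467e+5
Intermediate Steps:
U = 1 (U = -2 + 3 = 1)
P = 3 (P = 3 + (3*(¼))*0 = 3 + (¾)*0 = 3 + 0 = 3)
D = -41 (D = 3 + 4*(-2*3 - 5) = 3 + 4*(-6 - 5) = 3 + 4*(-11) = 3 - 44 = -41)
X = -245/3 (X = (-41*6 + 1)/3 = (-246 + 1)/3 = (⅓)*(-245) = -245/3 ≈ -81.667)
X³ = (-245/3)³ = -14706125/27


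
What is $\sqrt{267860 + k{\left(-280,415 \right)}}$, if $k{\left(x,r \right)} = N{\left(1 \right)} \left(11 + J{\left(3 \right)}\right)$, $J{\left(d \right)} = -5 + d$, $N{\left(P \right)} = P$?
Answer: $\sqrt{267869} \approx 517.56$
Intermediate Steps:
$k{\left(x,r \right)} = 9$ ($k{\left(x,r \right)} = 1 \left(11 + \left(-5 + 3\right)\right) = 1 \left(11 - 2\right) = 1 \cdot 9 = 9$)
$\sqrt{267860 + k{\left(-280,415 \right)}} = \sqrt{267860 + 9} = \sqrt{267869}$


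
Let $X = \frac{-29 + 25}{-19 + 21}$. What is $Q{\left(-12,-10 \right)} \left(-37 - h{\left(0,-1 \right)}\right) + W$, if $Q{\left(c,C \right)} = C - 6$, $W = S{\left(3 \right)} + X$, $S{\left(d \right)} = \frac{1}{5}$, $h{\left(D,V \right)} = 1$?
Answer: $\frac{3031}{5} \approx 606.2$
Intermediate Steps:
$S{\left(d \right)} = \frac{1}{5}$
$X = -2$ ($X = - \frac{4}{2} = \left(-4\right) \frac{1}{2} = -2$)
$W = - \frac{9}{5}$ ($W = \frac{1}{5} - 2 = - \frac{9}{5} \approx -1.8$)
$Q{\left(c,C \right)} = -6 + C$
$Q{\left(-12,-10 \right)} \left(-37 - h{\left(0,-1 \right)}\right) + W = \left(-6 - 10\right) \left(-37 - 1\right) - \frac{9}{5} = - 16 \left(-37 - 1\right) - \frac{9}{5} = \left(-16\right) \left(-38\right) - \frac{9}{5} = 608 - \frac{9}{5} = \frac{3031}{5}$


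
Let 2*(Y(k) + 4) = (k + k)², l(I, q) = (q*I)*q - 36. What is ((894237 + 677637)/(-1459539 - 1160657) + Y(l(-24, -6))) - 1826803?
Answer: -270938223023/1310098 ≈ -2.0681e+5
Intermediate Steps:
l(I, q) = -36 + I*q² (l(I, q) = (I*q)*q - 36 = I*q² - 36 = -36 + I*q²)
Y(k) = -4 + 2*k² (Y(k) = -4 + (k + k)²/2 = -4 + (2*k)²/2 = -4 + (4*k²)/2 = -4 + 2*k²)
((894237 + 677637)/(-1459539 - 1160657) + Y(l(-24, -6))) - 1826803 = ((894237 + 677637)/(-1459539 - 1160657) + (-4 + 2*(-36 - 24*(-6)²)²)) - 1826803 = (1571874/(-2620196) + (-4 + 2*(-36 - 24*36)²)) - 1826803 = (1571874*(-1/2620196) + (-4 + 2*(-36 - 864)²)) - 1826803 = (-785937/1310098 + (-4 + 2*(-900)²)) - 1826803 = (-785937/1310098 + (-4 + 2*810000)) - 1826803 = (-785937/1310098 + (-4 + 1620000)) - 1826803 = (-785937/1310098 + 1619996) - 1826803 = 2122352733671/1310098 - 1826803 = -270938223023/1310098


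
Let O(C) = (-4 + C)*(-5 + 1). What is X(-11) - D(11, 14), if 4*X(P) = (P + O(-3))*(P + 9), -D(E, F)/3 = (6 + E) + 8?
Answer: 133/2 ≈ 66.500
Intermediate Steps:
D(E, F) = -42 - 3*E (D(E, F) = -3*((6 + E) + 8) = -3*(14 + E) = -42 - 3*E)
O(C) = 16 - 4*C (O(C) = (-4 + C)*(-4) = 16 - 4*C)
X(P) = (9 + P)*(28 + P)/4 (X(P) = ((P + (16 - 4*(-3)))*(P + 9))/4 = ((P + (16 + 12))*(9 + P))/4 = ((P + 28)*(9 + P))/4 = ((28 + P)*(9 + P))/4 = ((9 + P)*(28 + P))/4 = (9 + P)*(28 + P)/4)
X(-11) - D(11, 14) = (63 + (¼)*(-11)² + (37/4)*(-11)) - (-42 - 3*11) = (63 + (¼)*121 - 407/4) - (-42 - 33) = (63 + 121/4 - 407/4) - 1*(-75) = -17/2 + 75 = 133/2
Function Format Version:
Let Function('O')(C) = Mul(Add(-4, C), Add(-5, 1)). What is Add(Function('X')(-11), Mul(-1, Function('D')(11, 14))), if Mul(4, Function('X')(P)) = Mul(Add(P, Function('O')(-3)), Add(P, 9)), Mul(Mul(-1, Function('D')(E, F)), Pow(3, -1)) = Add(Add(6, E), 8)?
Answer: Rational(133, 2) ≈ 66.500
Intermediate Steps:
Function('D')(E, F) = Add(-42, Mul(-3, E)) (Function('D')(E, F) = Mul(-3, Add(Add(6, E), 8)) = Mul(-3, Add(14, E)) = Add(-42, Mul(-3, E)))
Function('O')(C) = Add(16, Mul(-4, C)) (Function('O')(C) = Mul(Add(-4, C), -4) = Add(16, Mul(-4, C)))
Function('X')(P) = Mul(Rational(1, 4), Add(9, P), Add(28, P)) (Function('X')(P) = Mul(Rational(1, 4), Mul(Add(P, Add(16, Mul(-4, -3))), Add(P, 9))) = Mul(Rational(1, 4), Mul(Add(P, Add(16, 12)), Add(9, P))) = Mul(Rational(1, 4), Mul(Add(P, 28), Add(9, P))) = Mul(Rational(1, 4), Mul(Add(28, P), Add(9, P))) = Mul(Rational(1, 4), Mul(Add(9, P), Add(28, P))) = Mul(Rational(1, 4), Add(9, P), Add(28, P)))
Add(Function('X')(-11), Mul(-1, Function('D')(11, 14))) = Add(Add(63, Mul(Rational(1, 4), Pow(-11, 2)), Mul(Rational(37, 4), -11)), Mul(-1, Add(-42, Mul(-3, 11)))) = Add(Add(63, Mul(Rational(1, 4), 121), Rational(-407, 4)), Mul(-1, Add(-42, -33))) = Add(Add(63, Rational(121, 4), Rational(-407, 4)), Mul(-1, -75)) = Add(Rational(-17, 2), 75) = Rational(133, 2)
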